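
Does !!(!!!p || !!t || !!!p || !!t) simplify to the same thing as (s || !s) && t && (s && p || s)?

E1: !!(!!!p || !!t || !!!p || !!t)
    = !!(!!!p || !!t)   — idempotence
    = !(!!p && !t)   — De Morgan
    = !p || t   — De Morgan
E2: (s || !s) && t && (s && p || s)
    = t && (s && p || s)   — complement / identity
    = t && s   — absorption
These differ: at p=0, s=0, t=0, E1 = 1 but E2 = 0.

No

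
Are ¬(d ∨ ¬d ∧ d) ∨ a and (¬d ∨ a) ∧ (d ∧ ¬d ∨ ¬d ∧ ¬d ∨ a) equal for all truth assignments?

E1: ¬(d ∨ ¬d ∧ d) ∨ a
    = ¬d ∨ a   (complement / identity)
E2: (¬d ∨ a) ∧ (d ∧ ¬d ∨ ¬d ∧ ¬d ∨ a)
    = (¬d ∨ a) ∧ (¬d ∨ a)   (distribution)
    = ¬d ∨ a   (idempotence)
Both reduce to ¬d ∨ a, so they are equivalent.

Yes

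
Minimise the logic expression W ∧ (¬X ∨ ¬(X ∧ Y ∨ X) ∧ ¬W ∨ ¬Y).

W ∧ (¬X ∨ ¬(X ∧ Y ∨ X) ∧ ¬W ∨ ¬Y)
= W ∧ (¬X ∨ ¬X ∧ ¬W ∨ ¬Y)
= W ∧ (¬X ∨ ¬Y)

W ∧ (¬X ∨ ¬Y)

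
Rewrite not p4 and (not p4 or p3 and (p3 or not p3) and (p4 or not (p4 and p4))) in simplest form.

not p4 and (not p4 or p3 and (p3 or not p3) and (p4 or not (p4 and p4)))
= not p4 and (not p4 or p3 and (p3 or not p3) and (p4 or not p4))   (idempotence)
= not p4 and (not p4 or p3 and (p4 or not p4))   (complement / identity)
= not p4 and (not p4 or p3)   (complement / identity)
= not p4   (absorption)

not p4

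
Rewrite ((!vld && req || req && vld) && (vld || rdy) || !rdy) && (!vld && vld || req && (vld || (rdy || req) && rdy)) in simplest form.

req && (vld || rdy)

((!vld && req || req && vld) && (vld || rdy) || !rdy) && (!vld && vld || req && (vld || (rdy || req) && rdy))
= (req && (vld || rdy) || !rdy) && (!vld && vld || req && (vld || (rdy || req) && rdy))   — distribution
= (req && (vld || rdy) || !rdy) && req && (vld || (rdy || req) && rdy)   — complement / identity
= (req && (vld || rdy) || !rdy) && req && (vld || rdy)   — absorption
= req && (vld || rdy)   — absorption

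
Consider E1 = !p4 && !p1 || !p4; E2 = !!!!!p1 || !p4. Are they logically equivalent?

E1: !p4 && !p1 || !p4
    = !p4
E2: !!!!!p1 || !p4
    = !!!p1 || !p4
    = !p1 || !p4
These differ: at p1=0, p4=1, E1 = 0 but E2 = 1.

No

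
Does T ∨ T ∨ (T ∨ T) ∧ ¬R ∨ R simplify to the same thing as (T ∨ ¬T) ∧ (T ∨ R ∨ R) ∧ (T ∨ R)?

E1: T ∨ T ∨ (T ∨ T) ∧ ¬R ∨ R
    = T ∨ T ∨ R   [absorption]
    = T ∨ R   [idempotence]
E2: (T ∨ ¬T) ∧ (T ∨ R ∨ R) ∧ (T ∨ R)
    = (T ∨ R ∨ R) ∧ (T ∨ R)   [complement / identity]
    = T ∨ R   [absorption]
Both reduce to T ∨ R, so they are equivalent.

Yes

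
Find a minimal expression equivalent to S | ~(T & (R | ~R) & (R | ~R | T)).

S | ~(T & (R | ~R) & (R | ~R | T))
= S | ~(T & (R | ~R))   — absorption
= S | ~T   — complement / identity

S | ~T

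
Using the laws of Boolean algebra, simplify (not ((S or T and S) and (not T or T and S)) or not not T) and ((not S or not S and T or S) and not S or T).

not S or T

(not ((S or T and S) and (not T or T and S)) or not not T) and ((not S or not S and T or S) and not S or T)
= (not (S and not T or T and S) or not not T) and ((not S or not S and T or S) and not S or T)   [distribution]
= (not (S and not T or T and S) or not not T) and ((not S or S) and not S or T)   [absorption]
= (not S or not not T) and ((not S or S) and not S or T)   [distribution]
= (not S or not not T) and (not S or T)   [complement / identity]
= (not S or T) and (not S or T)   [double negation]
= not S or T   [idempotence]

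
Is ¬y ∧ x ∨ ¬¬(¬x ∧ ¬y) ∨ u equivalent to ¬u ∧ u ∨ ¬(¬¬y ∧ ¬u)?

Yes

E1: ¬y ∧ x ∨ ¬¬(¬x ∧ ¬y) ∨ u
    = ¬y ∧ x ∨ ¬x ∧ ¬y ∨ u   — double negation
    = ¬y ∨ u   — distribution
E2: ¬u ∧ u ∨ ¬(¬¬y ∧ ¬u)
    = ¬u ∧ u ∨ ¬y ∨ u   — De Morgan
    = ¬y ∨ u   — complement / identity
Both reduce to ¬y ∨ u, so they are equivalent.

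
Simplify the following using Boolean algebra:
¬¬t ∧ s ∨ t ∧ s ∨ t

¬¬t ∧ s ∨ t ∧ s ∨ t
= ¬¬t ∧ s ∨ t   — absorption
= t ∧ s ∨ t   — double negation
= t   — absorption

t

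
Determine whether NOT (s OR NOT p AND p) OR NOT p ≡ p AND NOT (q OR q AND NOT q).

E1: NOT (s OR NOT p AND p) OR NOT p
    = NOT s OR NOT p
E2: p AND NOT (q OR q AND NOT q)
    = p AND NOT q
These differ: at p=0, q=1, s=1, E1 = 1 but E2 = 0.

No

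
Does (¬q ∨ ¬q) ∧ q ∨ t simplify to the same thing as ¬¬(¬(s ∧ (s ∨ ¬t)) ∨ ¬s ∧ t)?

No

E1: (¬q ∨ ¬q) ∧ q ∨ t
    = ¬q ∧ q ∨ t   (idempotence)
    = t   (complement / identity)
E2: ¬¬(¬(s ∧ (s ∨ ¬t)) ∨ ¬s ∧ t)
    = ¬¬(¬s ∨ ¬s ∧ t)   (absorption)
    = ¬¬¬s   (absorption)
    = ¬s   (double negation)
These differ: at q=0, s=1, t=1, E1 = 1 but E2 = 0.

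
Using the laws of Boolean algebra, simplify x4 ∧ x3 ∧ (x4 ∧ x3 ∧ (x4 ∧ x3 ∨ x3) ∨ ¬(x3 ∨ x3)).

x4 ∧ x3

x4 ∧ x3 ∧ (x4 ∧ x3 ∧ (x4 ∧ x3 ∨ x3) ∨ ¬(x3 ∨ x3))
= x4 ∧ x3 ∧ (x4 ∧ x3 ∧ (x4 ∧ x3 ∨ x3) ∨ ¬x3)   — idempotence
= x4 ∧ x3 ∧ (x4 ∧ x3 ∨ ¬x3)   — absorption
= x4 ∧ x3   — absorption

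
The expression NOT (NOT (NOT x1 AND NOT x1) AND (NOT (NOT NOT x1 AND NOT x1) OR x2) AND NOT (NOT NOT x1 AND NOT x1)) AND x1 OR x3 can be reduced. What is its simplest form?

x3

NOT (NOT (NOT x1 AND NOT x1) AND (NOT (NOT NOT x1 AND NOT x1) OR x2) AND NOT (NOT NOT x1 AND NOT x1)) AND x1 OR x3
= NOT (NOT (NOT x1 AND NOT x1) AND NOT (NOT NOT x1 AND NOT x1)) AND x1 OR x3   — absorption
= (NOT x1 AND NOT x1 OR NOT NOT x1 AND NOT x1) AND x1 OR x3   — De Morgan
= (NOT x1 AND NOT x1 OR x1 AND NOT x1) AND x1 OR x3   — double negation
= NOT x1 AND x1 OR x3   — distribution
= x3   — complement / identity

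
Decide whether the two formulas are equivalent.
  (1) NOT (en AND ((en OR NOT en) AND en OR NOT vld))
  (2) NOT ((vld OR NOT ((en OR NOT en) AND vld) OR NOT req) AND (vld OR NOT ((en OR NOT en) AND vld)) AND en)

E1: NOT (en AND ((en OR NOT en) AND en OR NOT vld))
    = NOT (en AND (en OR NOT vld))   (complement / identity)
    = NOT en   (absorption)
E2: NOT ((vld OR NOT ((en OR NOT en) AND vld) OR NOT req) AND (vld OR NOT ((en OR NOT en) AND vld)) AND en)
    = NOT ((vld OR NOT ((en OR NOT en) AND vld)) AND en)   (absorption)
    = NOT ((vld OR NOT vld) AND en)   (complement / identity)
    = NOT en   (complement / identity)
Both reduce to NOT en, so they are equivalent.

Yes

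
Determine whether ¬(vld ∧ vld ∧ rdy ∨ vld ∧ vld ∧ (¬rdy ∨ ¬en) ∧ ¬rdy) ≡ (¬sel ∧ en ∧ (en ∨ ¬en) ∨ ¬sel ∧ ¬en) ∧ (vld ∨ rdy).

No

E1: ¬(vld ∧ vld ∧ rdy ∨ vld ∧ vld ∧ (¬rdy ∨ ¬en) ∧ ¬rdy)
    = ¬(vld ∧ vld ∧ rdy ∨ vld ∧ vld ∧ ¬rdy)
    = ¬(vld ∧ vld)
    = ¬vld
E2: (¬sel ∧ en ∧ (en ∨ ¬en) ∨ ¬sel ∧ ¬en) ∧ (vld ∨ rdy)
    = (¬sel ∧ en ∨ ¬sel ∧ ¬en) ∧ (vld ∨ rdy)
    = ¬sel ∧ (vld ∨ rdy)
These differ: at en=1, rdy=0, sel=1, vld=0, E1 = 1 but E2 = 0.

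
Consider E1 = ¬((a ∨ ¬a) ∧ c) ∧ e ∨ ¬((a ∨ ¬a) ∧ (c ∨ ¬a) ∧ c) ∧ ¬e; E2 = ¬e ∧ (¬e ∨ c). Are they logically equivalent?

E1: ¬((a ∨ ¬a) ∧ c) ∧ e ∨ ¬((a ∨ ¬a) ∧ (c ∨ ¬a) ∧ c) ∧ ¬e
    = ¬((a ∨ ¬a) ∧ c) ∧ e ∨ ¬((a ∨ ¬a) ∧ c) ∧ ¬e   — absorption
    = ¬((a ∨ ¬a) ∧ c)   — distribution
    = ¬c   — complement / identity
E2: ¬e ∧ (¬e ∨ c)
    = ¬e   — absorption
These differ: at a=0, c=0, e=1, E1 = 1 but E2 = 0.

No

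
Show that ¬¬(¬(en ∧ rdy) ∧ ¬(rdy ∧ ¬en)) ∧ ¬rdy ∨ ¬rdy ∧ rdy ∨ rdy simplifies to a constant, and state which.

¬¬(¬(en ∧ rdy) ∧ ¬(rdy ∧ ¬en)) ∧ ¬rdy ∨ ¬rdy ∧ rdy ∨ rdy
= ¬(en ∧ rdy ∨ rdy ∧ ¬en) ∧ ¬rdy ∨ ¬rdy ∧ rdy ∨ rdy   [De Morgan]
= ¬rdy ∧ ¬rdy ∨ ¬rdy ∧ rdy ∨ rdy   [distribution]
= ¬rdy ∨ rdy   [distribution]
= True   [complement]

True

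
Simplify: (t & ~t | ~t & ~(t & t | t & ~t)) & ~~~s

(t & ~t | ~t & ~(t & t | t & ~t)) & ~~~s
= (t & ~t | ~t & ~t) & ~~~s   (distribution)
= ~t & ~~~s   (distribution)
= ~t & ~s   (double negation)

~t & ~s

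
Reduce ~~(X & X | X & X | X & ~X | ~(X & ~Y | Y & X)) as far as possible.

1

~~(X & X | X & X | X & ~X | ~(X & ~Y | Y & X))
= ~~(X & X | X & X | ~(X & ~Y | Y & X))   (complement / identity)
= ~~(X & X | ~(X & ~Y | Y & X))   (idempotence)
= ~~(X & X | ~X)   (distribution)
= ~~(X | ~X)   (idempotence)
= X | ~X   (double negation)
= 1   (complement)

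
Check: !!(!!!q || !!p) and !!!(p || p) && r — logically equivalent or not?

E1: !!(!!!q || !!p)
    = !(!!q && !p)   [De Morgan]
    = !q || p   [De Morgan]
E2: !!!(p || p) && r
    = !!!p && r   [idempotence]
    = !p && r   [double negation]
These differ: at p=1, q=0, r=0, E1 = 1 but E2 = 0.

No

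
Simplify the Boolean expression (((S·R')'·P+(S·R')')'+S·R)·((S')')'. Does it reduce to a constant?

(((S·R')'·P+(S·R')')'+S·R)·((S')')'
= (((S·R')'·P+(S·R')')'+S·R)·S'
= (((S·R')')'+S·R)·S'
= (S·R'+S·R)·S'
= S·S'
= 0

0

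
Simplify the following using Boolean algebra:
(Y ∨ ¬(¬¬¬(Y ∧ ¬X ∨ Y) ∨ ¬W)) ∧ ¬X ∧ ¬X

Y ∧ ¬X

(Y ∨ ¬(¬¬¬(Y ∧ ¬X ∨ Y) ∨ ¬W)) ∧ ¬X ∧ ¬X
= (Y ∨ ¬¬(Y ∧ ¬X ∨ Y) ∧ W) ∧ ¬X ∧ ¬X
= (Y ∨ ¬¬Y ∧ W) ∧ ¬X ∧ ¬X
= (Y ∨ Y ∧ W) ∧ ¬X ∧ ¬X
= Y ∧ ¬X ∧ ¬X
= Y ∧ ¬X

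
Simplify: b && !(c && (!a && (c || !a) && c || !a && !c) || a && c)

b && !(c && (!a && (c || !a) && c || !a && !c) || a && c)
= b && !(c && (!a && c || !a && !c) || a && c)   [absorption]
= b && !(c && !a || a && c)   [distribution]
= b && !c   [distribution]

b && !c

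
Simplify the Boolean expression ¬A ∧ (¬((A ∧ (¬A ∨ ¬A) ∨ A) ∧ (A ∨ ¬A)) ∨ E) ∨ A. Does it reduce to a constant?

¬A ∧ (¬((A ∧ (¬A ∨ ¬A) ∨ A) ∧ (A ∨ ¬A)) ∨ E) ∨ A
= ¬A ∧ (¬((A ∧ ¬A ∨ A) ∧ (A ∨ ¬A)) ∨ E) ∨ A   [idempotence]
= ¬A ∧ (¬(A ∧ (A ∨ ¬A)) ∨ E) ∨ A   [complement / identity]
= ¬A ∧ (¬A ∨ E) ∨ A   [complement / identity]
= ¬A ∨ A   [absorption]
= True   [complement]

True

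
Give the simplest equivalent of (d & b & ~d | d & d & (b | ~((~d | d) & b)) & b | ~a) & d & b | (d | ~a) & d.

(d & b & ~d | d & d & (b | ~((~d | d) & b)) & b | ~a) & d & b | (d | ~a) & d
= (d & b & ~d | d & d & (b | ~((~d | d) & b)) & b | ~a) & d & b | d   (absorption)
= (d & b & ~d | d & d & (b | ~b) & b | ~a) & d & b | d   (complement / identity)
= (d & b & ~d | d & d & b | ~a) & d & b | d   (complement / identity)
= (d & b | ~a) & d & b | d   (distribution)
= d & b | d   (absorption)
= d   (absorption)

d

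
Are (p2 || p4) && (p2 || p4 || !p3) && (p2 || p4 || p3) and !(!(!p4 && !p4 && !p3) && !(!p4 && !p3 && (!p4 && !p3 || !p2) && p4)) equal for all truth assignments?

E1: (p2 || p4) && (p2 || p4 || !p3) && (p2 || p4 || p3)
    = (p2 || p4) && (p2 || p4 || p3)   [absorption]
    = p2 || p4   [absorption]
E2: !(!(!p4 && !p4 && !p3) && !(!p4 && !p3 && (!p4 && !p3 || !p2) && p4))
    = !p4 && !p4 && !p3 || !p4 && !p3 && (!p4 && !p3 || !p2) && p4   [De Morgan]
    = !p4 && !p4 && !p3 || !p4 && !p3 && p4   [absorption]
    = !p4 && !p3   [distribution]
These differ: at p2=1, p3=1, p4=1, E1 = 1 but E2 = 0.

No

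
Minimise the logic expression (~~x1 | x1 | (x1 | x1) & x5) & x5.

x1 & x5

(~~x1 | x1 | (x1 | x1) & x5) & x5
= (x1 | x1 | (x1 | x1) & x5) & x5   [double negation]
= (x1 | x1) & x5   [absorption]
= x1 & x5   [idempotence]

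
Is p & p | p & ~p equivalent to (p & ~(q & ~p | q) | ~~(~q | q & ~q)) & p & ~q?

E1: p & p | p & ~p
    = p
E2: (p & ~(q & ~p | q) | ~~(~q | q & ~q)) & p & ~q
    = (p & ~(q & ~p | q) | ~q | q & ~q) & p & ~q
    = (p & ~q | ~q | q & ~q) & p & ~q
    = (p & ~q | ~q) & p & ~q
    = p & ~q
These differ: at p=1, q=1, E1 = 1 but E2 = 0.

No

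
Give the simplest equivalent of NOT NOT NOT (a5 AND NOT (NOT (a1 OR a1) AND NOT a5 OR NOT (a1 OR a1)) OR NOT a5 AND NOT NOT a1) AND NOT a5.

NOT a1 AND NOT a5

NOT NOT NOT (a5 AND NOT (NOT (a1 OR a1) AND NOT a5 OR NOT (a1 OR a1)) OR NOT a5 AND NOT NOT a1) AND NOT a5
= NOT NOT NOT (a5 AND NOT NOT (a1 OR a1) OR NOT a5 AND NOT NOT a1) AND NOT a5   — absorption
= NOT NOT NOT (a5 AND NOT NOT a1 OR NOT a5 AND NOT NOT a1) AND NOT a5   — idempotence
= NOT NOT NOT NOT NOT a1 AND NOT a5   — distribution
= NOT NOT NOT a1 AND NOT a5   — double negation
= NOT a1 AND NOT a5   — double negation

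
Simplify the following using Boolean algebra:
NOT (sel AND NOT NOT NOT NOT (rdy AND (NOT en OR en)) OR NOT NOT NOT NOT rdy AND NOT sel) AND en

NOT rdy AND en

NOT (sel AND NOT NOT NOT NOT (rdy AND (NOT en OR en)) OR NOT NOT NOT NOT rdy AND NOT sel) AND en
= NOT (sel AND NOT NOT NOT NOT rdy OR NOT NOT NOT NOT rdy AND NOT sel) AND en
= NOT NOT NOT NOT NOT rdy AND en
= NOT NOT NOT rdy AND en
= NOT rdy AND en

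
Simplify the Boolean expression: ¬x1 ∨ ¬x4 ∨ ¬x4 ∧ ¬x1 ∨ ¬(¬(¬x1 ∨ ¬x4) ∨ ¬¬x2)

¬x1 ∨ ¬x4

¬x1 ∨ ¬x4 ∨ ¬x4 ∧ ¬x1 ∨ ¬(¬(¬x1 ∨ ¬x4) ∨ ¬¬x2)
= ¬x1 ∨ ¬x4 ∨ ¬x4 ∧ ¬x1 ∨ (¬x1 ∨ ¬x4) ∧ ¬x2   [De Morgan]
= ¬x1 ∨ ¬x4 ∨ (¬x1 ∨ ¬x4) ∧ ¬x2   [absorption]
= ¬x1 ∨ ¬x4   [absorption]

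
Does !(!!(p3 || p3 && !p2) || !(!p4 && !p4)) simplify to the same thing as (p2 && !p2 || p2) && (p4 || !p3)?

No

E1: !(!!(p3 || p3 && !p2) || !(!p4 && !p4))
    = !(!!(p3 || p3 && !p2) || !!p4)   — idempotence
    = !(!!p3 || !!p4)   — absorption
    = !p3 && !p4   — De Morgan
E2: (p2 && !p2 || p2) && (p4 || !p3)
    = p2 && (p4 || !p3)   — complement / identity
These differ: at p2=1, p3=0, p4=1, E1 = 0 but E2 = 1.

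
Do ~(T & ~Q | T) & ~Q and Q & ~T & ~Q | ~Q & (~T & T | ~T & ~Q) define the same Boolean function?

E1: ~(T & ~Q | T) & ~Q
    = ~T & ~Q
E2: Q & ~T & ~Q | ~Q & (~T & T | ~T & ~Q)
    = Q & ~T & ~Q | ~Q & ~T & ~Q
    = ~T & ~Q
Both reduce to ~T & ~Q, so they are equivalent.

Yes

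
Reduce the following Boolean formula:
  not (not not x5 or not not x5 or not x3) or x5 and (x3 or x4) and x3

not (not not x5 or not not x5 or not x3) or x5 and (x3 or x4) and x3
= not (not not x5 or not x3) or x5 and (x3 or x4) and x3   [idempotence]
= not (not not x5 or not x3) or x5 and x3   [absorption]
= not x5 and x3 or x5 and x3   [De Morgan]
= x3   [distribution]

x3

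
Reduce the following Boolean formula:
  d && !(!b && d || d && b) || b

d && !(!b && d || d && b) || b
= d && !d || b   — distribution
= b   — complement / identity

b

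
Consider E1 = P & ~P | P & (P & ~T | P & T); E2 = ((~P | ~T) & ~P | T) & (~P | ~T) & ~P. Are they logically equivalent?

E1: P & ~P | P & (P & ~T | P & T)
    = P & ~P | P & P   (distribution)
    = P   (distribution)
E2: ((~P | ~T) & ~P | T) & (~P | ~T) & ~P
    = (~P | ~T) & ~P   (absorption)
    = ~P   (absorption)
These differ: at P=0, T=0, E1 = 0 but E2 = 1.

No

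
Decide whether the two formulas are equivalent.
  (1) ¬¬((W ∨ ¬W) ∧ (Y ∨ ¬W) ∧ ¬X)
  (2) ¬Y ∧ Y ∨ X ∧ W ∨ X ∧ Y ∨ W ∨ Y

E1: ¬¬((W ∨ ¬W) ∧ (Y ∨ ¬W) ∧ ¬X)
    = (W ∨ ¬W) ∧ (Y ∨ ¬W) ∧ ¬X   (double negation)
    = (Y ∨ ¬W) ∧ ¬X   (complement / identity)
E2: ¬Y ∧ Y ∨ X ∧ W ∨ X ∧ Y ∨ W ∨ Y
    = X ∧ W ∨ X ∧ Y ∨ W ∨ Y   (complement / identity)
    = (W ∨ Y) ∧ X ∨ W ∨ Y   (distribution)
    = W ∨ Y   (absorption)
These differ: at W=1, X=1, Y=0, E1 = 0 but E2 = 1.

No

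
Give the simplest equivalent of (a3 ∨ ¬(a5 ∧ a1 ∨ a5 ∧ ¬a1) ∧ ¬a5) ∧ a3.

(a3 ∨ ¬(a5 ∧ a1 ∨ a5 ∧ ¬a1) ∧ ¬a5) ∧ a3
= (a3 ∨ ¬a5 ∧ ¬a5) ∧ a3   [distribution]
= (a3 ∨ ¬a5) ∧ a3   [idempotence]
= a3   [absorption]

a3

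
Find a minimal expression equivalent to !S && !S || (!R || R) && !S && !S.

!S && !S || (!R || R) && !S && !S
= !S && !S || !S && !S
= !S && !S
= !S

!S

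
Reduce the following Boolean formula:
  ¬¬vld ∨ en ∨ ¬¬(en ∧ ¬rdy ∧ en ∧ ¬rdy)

vld ∨ en

¬¬vld ∨ en ∨ ¬¬(en ∧ ¬rdy ∧ en ∧ ¬rdy)
= ¬¬vld ∨ en ∨ en ∧ ¬rdy ∧ en ∧ ¬rdy   — double negation
= vld ∨ en ∨ en ∧ ¬rdy ∧ en ∧ ¬rdy   — double negation
= vld ∨ en ∨ en ∧ ¬rdy   — idempotence
= vld ∨ en   — absorption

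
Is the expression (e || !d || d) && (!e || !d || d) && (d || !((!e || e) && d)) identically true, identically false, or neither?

(e || !d || d) && (!e || !d || d) && (d || !((!e || e) && d))
= (!d || d || e && !e) && (d || !((!e || e) && d))   (distribution)
= (!d || d || e && !e) && (d || !d)   (complement / identity)
= (!d || d) && (d || !d)   (complement / identity)
= !d || d   (complement / identity)
= true   (complement)

identically true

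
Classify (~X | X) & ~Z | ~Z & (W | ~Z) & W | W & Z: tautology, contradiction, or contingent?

contingent

(~X | X) & ~Z | ~Z & (W | ~Z) & W | W & Z
= ~Z | ~Z & (W | ~Z) & W | W & Z
= ~Z | ~Z & W | W & Z
= ~Z | W
This depends on W, Z, so it is not a constant.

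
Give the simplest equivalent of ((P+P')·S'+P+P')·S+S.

S

((P+P')·S'+P+P')·S+S
= (P+P')·S+S   [absorption]
= S+S   [complement / identity]
= S   [idempotence]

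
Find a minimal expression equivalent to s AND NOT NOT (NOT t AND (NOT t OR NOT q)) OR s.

s

s AND NOT NOT (NOT t AND (NOT t OR NOT q)) OR s
= s AND NOT NOT NOT t OR s   (absorption)
= s AND NOT t OR s   (double negation)
= s   (absorption)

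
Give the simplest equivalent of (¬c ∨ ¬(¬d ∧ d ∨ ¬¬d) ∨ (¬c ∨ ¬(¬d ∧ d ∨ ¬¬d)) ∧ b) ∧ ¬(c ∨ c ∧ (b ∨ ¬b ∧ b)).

(¬c ∨ ¬(¬d ∧ d ∨ ¬¬d) ∨ (¬c ∨ ¬(¬d ∧ d ∨ ¬¬d)) ∧ b) ∧ ¬(c ∨ c ∧ (b ∨ ¬b ∧ b))
= (¬c ∨ ¬(¬d ∧ d ∨ ¬¬d) ∨ (¬c ∨ ¬(¬d ∧ d ∨ ¬¬d)) ∧ b) ∧ ¬(c ∨ c ∧ b)
= (¬c ∨ ¬(¬d ∧ d ∨ ¬¬d)) ∧ ¬(c ∨ c ∧ b)
= (¬c ∨ ¬(¬d ∧ d ∨ d)) ∧ ¬(c ∨ c ∧ b)
= (¬c ∨ ¬d) ∧ ¬(c ∨ c ∧ b)
= (¬c ∨ ¬d) ∧ ¬c
= ¬c

¬c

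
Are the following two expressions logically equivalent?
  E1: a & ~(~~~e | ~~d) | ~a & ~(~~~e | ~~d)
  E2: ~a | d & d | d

E1: a & ~(~~~e | ~~d) | ~a & ~(~~~e | ~~d)
    = ~(~~~e | ~~d)
    = ~(~e | ~~d)
    = e & ~d
E2: ~a | d & d | d
    = ~a | d | d
    = ~a | d
These differ: at a=0, d=1, e=0, E1 = 0 but E2 = 1.

No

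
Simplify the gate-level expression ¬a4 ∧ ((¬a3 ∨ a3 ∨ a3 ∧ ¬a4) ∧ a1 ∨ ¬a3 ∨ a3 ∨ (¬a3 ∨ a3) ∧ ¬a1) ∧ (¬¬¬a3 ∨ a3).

¬a4 ∧ ((¬a3 ∨ a3 ∨ a3 ∧ ¬a4) ∧ a1 ∨ ¬a3 ∨ a3 ∨ (¬a3 ∨ a3) ∧ ¬a1) ∧ (¬¬¬a3 ∨ a3)
= ¬a4 ∧ ((¬a3 ∨ a3) ∧ a1 ∨ ¬a3 ∨ a3 ∨ (¬a3 ∨ a3) ∧ ¬a1) ∧ (¬¬¬a3 ∨ a3)   — absorption
= ¬a4 ∧ (¬a3 ∨ a3 ∨ (¬a3 ∨ a3) ∧ ¬a1) ∧ (¬¬¬a3 ∨ a3)   — absorption
= ¬a4 ∧ (¬a3 ∨ a3 ∨ (¬a3 ∨ a3) ∧ ¬a1) ∧ (¬a3 ∨ a3)   — double negation
= ¬a4 ∧ (¬a3 ∨ a3 ∨ ¬a1) ∧ (¬a3 ∨ a3)   — complement / identity
= ¬a4 ∧ (¬a3 ∨ a3)   — absorption
= ¬a4   — complement / identity

¬a4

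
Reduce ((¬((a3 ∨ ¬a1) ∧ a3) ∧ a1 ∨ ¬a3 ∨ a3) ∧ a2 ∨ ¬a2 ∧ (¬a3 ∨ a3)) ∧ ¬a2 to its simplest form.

((¬((a3 ∨ ¬a1) ∧ a3) ∧ a1 ∨ ¬a3 ∨ a3) ∧ a2 ∨ ¬a2 ∧ (¬a3 ∨ a3)) ∧ ¬a2
= ((¬a3 ∧ a1 ∨ ¬a3 ∨ a3) ∧ a2 ∨ ¬a2 ∧ (¬a3 ∨ a3)) ∧ ¬a2   (absorption)
= ((¬a3 ∨ a3) ∧ a2 ∨ ¬a2 ∧ (¬a3 ∨ a3)) ∧ ¬a2   (absorption)
= (¬a3 ∨ a3) ∧ ¬a2   (distribution)
= ¬a2   (complement / identity)

¬a2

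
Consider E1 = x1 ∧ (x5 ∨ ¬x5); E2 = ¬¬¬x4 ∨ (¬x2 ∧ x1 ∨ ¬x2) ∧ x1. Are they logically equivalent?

No

E1: x1 ∧ (x5 ∨ ¬x5)
    = x1   [complement / identity]
E2: ¬¬¬x4 ∨ (¬x2 ∧ x1 ∨ ¬x2) ∧ x1
    = ¬¬¬x4 ∨ ¬x2 ∧ x1   [absorption]
    = ¬x4 ∨ ¬x2 ∧ x1   [double negation]
These differ: at x1=0, x2=0, x4=0, x5=0, E1 = 0 but E2 = 1.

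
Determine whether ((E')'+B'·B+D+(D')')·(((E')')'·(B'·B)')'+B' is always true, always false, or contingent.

contingent

((E')'+B'·B+D+(D')')·(((E')')'·(B'·B)')'+B'
= ((E')'+B'·B+D+D)·(((E')')'·(B'·B)')'+B'
= ((E')'+B'·B+D+D)·((E')'+B'·B)+B'
= ((E')'+B'·B+D)·((E')'+B'·B)+B'
= (E')'+B'·B+B'
= E+B'·B+B'
= E+B'
This depends on B, E, so it is not a constant.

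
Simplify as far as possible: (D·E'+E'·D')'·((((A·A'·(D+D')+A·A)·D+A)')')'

E·A'

(D·E'+E'·D')'·((((A·A'·(D+D')+A·A)·D+A)')')'
= (D·E'+E'·D')'·((((A·A'+A·A)·D+A)')')'   — complement / identity
= (E')'·((((A·A'+A·A)·D+A)')')'   — distribution
= (E')'·(((A·D+A)')')'   — distribution
= (E')'·(A·D+A)'   — double negation
= (E')'·A'   — absorption
= E·A'   — double negation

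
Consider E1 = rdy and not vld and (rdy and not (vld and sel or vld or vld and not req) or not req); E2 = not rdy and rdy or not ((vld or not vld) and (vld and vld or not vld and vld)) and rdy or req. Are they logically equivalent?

No

E1: rdy and not vld and (rdy and not (vld and sel or vld or vld and not req) or not req)
    = rdy and not vld and (rdy and not (vld or vld and not req) or not req)   — absorption
    = rdy and not vld and (rdy and not vld or not req)   — absorption
    = rdy and not vld   — absorption
E2: not rdy and rdy or not ((vld or not vld) and (vld and vld or not vld and vld)) and rdy or req
    = not rdy and rdy or not ((vld or not vld) and vld) and rdy or req   — distribution
    = not rdy and rdy or not vld and rdy or req   — complement / identity
    = not vld and rdy or req   — complement / identity
These differ: at rdy=0, req=1, sel=1, vld=1, E1 = 0 but E2 = 1.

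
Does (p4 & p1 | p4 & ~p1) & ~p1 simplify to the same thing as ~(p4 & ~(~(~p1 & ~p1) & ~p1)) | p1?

E1: (p4 & p1 | p4 & ~p1) & ~p1
    = p4 & ~p1   [distribution]
E2: ~(p4 & ~(~(~p1 & ~p1) & ~p1)) | p1
    = ~(p4 & (~p1 & ~p1 | p1)) | p1   [De Morgan]
    = ~(p4 & (~p1 | p1)) | p1   [idempotence]
    = ~p4 | p1   [complement / identity]
These differ: at p1=1, p4=0, E1 = 0 but E2 = 1.

No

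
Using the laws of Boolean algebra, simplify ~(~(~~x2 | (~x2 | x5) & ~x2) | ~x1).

~(~(~~x2 | (~x2 | x5) & ~x2) | ~x1)
= ~(~(~~x2 | ~x2) | ~x1)
= ~(~(x2 | ~x2) | ~x1)
= (x2 | ~x2) & x1
= x1

x1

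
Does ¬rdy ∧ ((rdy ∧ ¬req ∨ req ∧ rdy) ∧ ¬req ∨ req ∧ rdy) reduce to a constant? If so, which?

¬rdy ∧ ((rdy ∧ ¬req ∨ req ∧ rdy) ∧ ¬req ∨ req ∧ rdy)
= ¬rdy ∧ (rdy ∧ ¬req ∨ req ∧ rdy)   (distribution)
= ¬rdy ∧ rdy ∧ (¬req ∨ req)   (distribution)
= ¬rdy ∧ rdy   (complement / identity)
= False   (complement)

yes, False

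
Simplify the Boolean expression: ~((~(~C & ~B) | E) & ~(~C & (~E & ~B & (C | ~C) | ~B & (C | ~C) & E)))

~((~(~C & ~B) | E) & ~(~C & (~E & ~B & (C | ~C) | ~B & (C | ~C) & E)))
= ~((~(~C & ~B) | E) & ~(~C & ~B & (C | ~C)))   — distribution
= ~((~(~C & ~B) | E) & ~(~C & ~B))   — complement / identity
= ~~(~C & ~B)   — absorption
= ~C & ~B   — double negation

~C & ~B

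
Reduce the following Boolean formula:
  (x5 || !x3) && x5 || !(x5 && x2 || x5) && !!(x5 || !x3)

x5 || !x3

(x5 || !x3) && x5 || !(x5 && x2 || x5) && !!(x5 || !x3)
= (x5 || !x3) && x5 || !x5 && !!(x5 || !x3)   [absorption]
= (x5 || !x3) && x5 || !x5 && (x5 || !x3)   [double negation]
= x5 || !x3   [distribution]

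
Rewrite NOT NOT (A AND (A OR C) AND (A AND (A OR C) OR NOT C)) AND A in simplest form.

A

NOT NOT (A AND (A OR C) AND (A AND (A OR C) OR NOT C)) AND A
= A AND (A OR C) AND (A AND (A OR C) OR NOT C) AND A   — double negation
= A AND (A OR C) AND A   — absorption
= A AND A   — absorption
= A   — idempotence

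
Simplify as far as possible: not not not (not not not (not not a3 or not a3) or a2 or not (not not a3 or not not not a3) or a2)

not not not (not not not (not not a3 or not a3) or a2 or not (not not a3 or not not not a3) or a2)
= not not not (not (not not a3 or not a3) or a2 or not (not not a3 or not not not a3) or a2)
= not not not (not (not not a3 or not a3) or a2 or not (not not a3 or not a3) or a2)
= not not not (not (not not a3 or not a3) or a2)
= not not not (not a3 and a3 or a2)
= not not not a2
= not a2

not a2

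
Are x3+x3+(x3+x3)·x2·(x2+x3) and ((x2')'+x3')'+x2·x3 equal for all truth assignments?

E1: x3+x3+(x3+x3)·x2·(x2+x3)
    = x3+x3+(x3+x3)·x2
    = x3+x3
    = x3
E2: ((x2')'+x3')'+x2·x3
    = x2'·x3+x2·x3
    = x3
Both reduce to x3, so they are equivalent.

Yes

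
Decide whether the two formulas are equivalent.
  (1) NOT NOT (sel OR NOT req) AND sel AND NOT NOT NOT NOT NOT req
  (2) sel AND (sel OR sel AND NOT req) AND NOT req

Yes

E1: NOT NOT (sel OR NOT req) AND sel AND NOT NOT NOT NOT NOT req
    = NOT NOT (sel OR NOT req) AND sel AND NOT NOT NOT req
    = (sel OR NOT req) AND sel AND NOT NOT NOT req
    = sel AND NOT NOT NOT req
    = sel AND NOT req
E2: sel AND (sel OR sel AND NOT req) AND NOT req
    = sel AND sel AND NOT req
    = sel AND NOT req
Both reduce to sel AND NOT req, so they are equivalent.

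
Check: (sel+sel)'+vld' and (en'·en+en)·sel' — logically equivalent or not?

E1: (sel+sel)'+vld'
    = sel'+vld'   (idempotence)
E2: (en'·en+en)·sel'
    = en·sel'   (complement / identity)
These differ: at en=0, sel=1, vld=0, E1 = 1 but E2 = 0.

No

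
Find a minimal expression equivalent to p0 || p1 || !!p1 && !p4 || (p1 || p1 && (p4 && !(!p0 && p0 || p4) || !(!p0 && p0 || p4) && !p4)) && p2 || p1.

p0 || p1

p0 || p1 || !!p1 && !p4 || (p1 || p1 && (p4 && !(!p0 && p0 || p4) || !(!p0 && p0 || p4) && !p4)) && p2 || p1
= p0 || p1 || !!p1 && !p4 || (p1 || p1 && !(!p0 && p0 || p4)) && p2 || p1   [distribution]
= p0 || p1 || p1 && !p4 || (p1 || p1 && !(!p0 && p0 || p4)) && p2 || p1   [double negation]
= p0 || p1 || p1 && !p4 || (p1 || p1 && !p4) && p2 || p1   [complement / identity]
= p0 || p1 || p1 && !p4 || p1   [absorption]
= p0 || p1 || p1   [absorption]
= p0 || p1   [idempotence]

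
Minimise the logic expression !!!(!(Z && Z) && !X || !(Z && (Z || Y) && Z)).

!!!(!(Z && Z) && !X || !(Z && (Z || Y) && Z))
= !!!(!(Z && Z) && !X || !(Z && Z))   — absorption
= !(!(Z && Z) && !X || !(Z && Z))   — double negation
= !!(Z && Z)   — absorption
= Z && Z   — double negation
= Z   — idempotence

Z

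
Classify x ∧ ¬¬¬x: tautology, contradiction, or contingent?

contradiction

x ∧ ¬¬¬x
= x ∧ ¬x   (double negation)
= False   (complement)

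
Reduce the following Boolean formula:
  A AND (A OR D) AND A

A

A AND (A OR D) AND A
= A AND A   — absorption
= A   — idempotence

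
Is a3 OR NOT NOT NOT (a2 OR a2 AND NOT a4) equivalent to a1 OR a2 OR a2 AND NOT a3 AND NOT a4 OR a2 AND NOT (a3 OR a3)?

No

E1: a3 OR NOT NOT NOT (a2 OR a2 AND NOT a4)
    = a3 OR NOT NOT NOT a2   (absorption)
    = a3 OR NOT a2   (double negation)
E2: a1 OR a2 OR a2 AND NOT a3 AND NOT a4 OR a2 AND NOT (a3 OR a3)
    = a1 OR a2 OR a2 AND NOT a3 AND NOT a4 OR a2 AND NOT a3   (idempotence)
    = a1 OR a2 OR a2 AND NOT a3   (absorption)
    = a1 OR a2   (absorption)
These differ: at a1=0, a2=0, a3=1, a4=0, E1 = 1 but E2 = 0.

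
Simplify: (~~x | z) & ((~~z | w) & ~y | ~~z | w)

(~~x | z) & ((~~z | w) & ~y | ~~z | w)
= (~~x | z) & (~~z | w)   — absorption
= (~~x | z) & (z | w)   — double negation
= z | ~~x & w   — distribution
= z | x & w   — double negation

z | x & w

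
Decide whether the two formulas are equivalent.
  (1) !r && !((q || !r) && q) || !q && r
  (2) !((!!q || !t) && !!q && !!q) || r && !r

Yes

E1: !r && !((q || !r) && q) || !q && r
    = !r && !q || !q && r   [absorption]
    = !q   [distribution]
E2: !((!!q || !t) && !!q && !!q) || r && !r
    = !(!!q && !!q) || r && !r   [absorption]
    = !(!!q && !!q)   [complement / identity]
    = !!!q   [idempotence]
    = !q   [double negation]
Both reduce to !q, so they are equivalent.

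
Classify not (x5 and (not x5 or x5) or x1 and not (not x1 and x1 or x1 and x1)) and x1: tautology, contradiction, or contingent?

contingent

not (x5 and (not x5 or x5) or x1 and not (not x1 and x1 or x1 and x1)) and x1
= not (x5 or x1 and not (not x1 and x1 or x1 and x1)) and x1   (complement / identity)
= not (x5 or x1 and not x1) and x1   (distribution)
= not x5 and x1   (complement / identity)
This depends on x1, x5, so it is not a constant.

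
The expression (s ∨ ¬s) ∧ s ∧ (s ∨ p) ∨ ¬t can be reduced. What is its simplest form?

(s ∨ ¬s) ∧ s ∧ (s ∨ p) ∨ ¬t
= s ∧ (s ∨ p) ∨ ¬t   [complement / identity]
= s ∨ ¬t   [absorption]

s ∨ ¬t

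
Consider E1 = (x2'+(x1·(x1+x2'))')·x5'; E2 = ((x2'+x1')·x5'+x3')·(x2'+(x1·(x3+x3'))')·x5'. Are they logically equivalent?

E1: (x2'+(x1·(x1+x2'))')·x5'
    = (x2'+x1')·x5'   [absorption]
E2: ((x2'+x1')·x5'+x3')·(x2'+(x1·(x3+x3'))')·x5'
    = ((x2'+x1')·x5'+x3')·(x2'+x1')·x5'   [complement / identity]
    = (x2'+x1')·x5'   [absorption]
Both reduce to (x2'+x1')·x5', so they are equivalent.

Yes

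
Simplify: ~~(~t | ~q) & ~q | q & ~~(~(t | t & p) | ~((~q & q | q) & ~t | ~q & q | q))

~t | ~q

~~(~t | ~q) & ~q | q & ~~(~(t | t & p) | ~((~q & q | q) & ~t | ~q & q | q))
= ~~(~t | ~q) & ~q | q & ~~(~(t | t & p) | ~(~q & q | q))
= ~~(~t | ~q) & ~q | q & ~~(~t | ~(~q & q | q))
= ~~(~t | ~q) & ~q | q & ~~(~t | ~q)
= ~~(~t | ~q)
= ~t | ~q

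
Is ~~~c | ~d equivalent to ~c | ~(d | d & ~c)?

E1: ~~~c | ~d
    = ~c | ~d   (double negation)
E2: ~c | ~(d | d & ~c)
    = ~c | ~d   (absorption)
Both reduce to ~c | ~d, so they are equivalent.

Yes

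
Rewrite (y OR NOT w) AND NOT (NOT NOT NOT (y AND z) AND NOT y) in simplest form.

y

(y OR NOT w) AND NOT (NOT NOT NOT (y AND z) AND NOT y)
= (y OR NOT w) AND NOT (NOT (y AND z) AND NOT y)   — double negation
= (y OR NOT w) AND (y AND z OR y)   — De Morgan
= (y OR NOT w) AND y   — absorption
= y   — absorption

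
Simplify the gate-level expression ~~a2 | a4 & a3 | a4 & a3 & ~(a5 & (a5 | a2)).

a2 | a4 & a3

~~a2 | a4 & a3 | a4 & a3 & ~(a5 & (a5 | a2))
= ~~a2 | a4 & a3 | a4 & a3 & ~a5   — absorption
= a2 | a4 & a3 | a4 & a3 & ~a5   — double negation
= a2 | a4 & a3   — absorption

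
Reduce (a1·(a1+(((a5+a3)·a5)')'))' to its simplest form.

a1'

(a1·(a1+(((a5+a3)·a5)')'))'
= (a1·(a1+(a5')'))'   [absorption]
= (a1·(a1+a5))'   [double negation]
= a1'   [absorption]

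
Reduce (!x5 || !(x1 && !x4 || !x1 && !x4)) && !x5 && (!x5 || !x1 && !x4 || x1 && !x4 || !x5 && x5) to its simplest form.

(!x5 || !(x1 && !x4 || !x1 && !x4)) && !x5 && (!x5 || !x1 && !x4 || x1 && !x4 || !x5 && x5)
= (!x5 || !!x4) && !x5 && (!x5 || !x1 && !x4 || x1 && !x4 || !x5 && x5)   [distribution]
= (!x5 || x4) && !x5 && (!x5 || !x1 && !x4 || x1 && !x4 || !x5 && x5)   [double negation]
= (!x5 || x4) && !x5 && (!x5 || !x4 || !x5 && x5)   [distribution]
= (!x5 || x4) && !x5 && (!x5 || !x4)   [complement / identity]
= (!x5 || x4) && !x5   [absorption]
= !x5   [absorption]

!x5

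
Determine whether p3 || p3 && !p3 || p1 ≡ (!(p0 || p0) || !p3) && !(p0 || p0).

E1: p3 || p3 && !p3 || p1
    = p3 || p1   (complement / identity)
E2: (!(p0 || p0) || !p3) && !(p0 || p0)
    = !(p0 || p0)   (absorption)
    = !p0   (idempotence)
These differ: at p0=1, p1=0, p3=1, E1 = 1 but E2 = 0.

No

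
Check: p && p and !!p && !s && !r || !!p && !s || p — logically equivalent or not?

Yes

E1: p && p
    = p   (idempotence)
E2: !!p && !s && !r || !!p && !s || p
    = !!p && !s || p   (absorption)
    = p && !s || p   (double negation)
    = p   (absorption)
Both reduce to p, so they are equivalent.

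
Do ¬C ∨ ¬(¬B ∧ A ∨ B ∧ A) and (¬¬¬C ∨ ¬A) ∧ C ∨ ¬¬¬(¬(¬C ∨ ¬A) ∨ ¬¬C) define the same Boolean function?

E1: ¬C ∨ ¬(¬B ∧ A ∨ B ∧ A)
    = ¬C ∨ ¬A
E2: (¬¬¬C ∨ ¬A) ∧ C ∨ ¬¬¬(¬(¬C ∨ ¬A) ∨ ¬¬C)
    = (¬¬¬C ∨ ¬A) ∧ C ∨ ¬¬((¬C ∨ ¬A) ∧ ¬C)
    = (¬C ∨ ¬A) ∧ C ∨ ¬¬((¬C ∨ ¬A) ∧ ¬C)
    = (¬C ∨ ¬A) ∧ C ∨ (¬C ∨ ¬A) ∧ ¬C
    = ¬C ∨ ¬A
Both reduce to ¬C ∨ ¬A, so they are equivalent.

Yes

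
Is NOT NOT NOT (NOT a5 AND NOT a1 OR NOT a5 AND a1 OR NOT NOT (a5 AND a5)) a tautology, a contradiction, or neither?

NOT NOT NOT (NOT a5 AND NOT a1 OR NOT a5 AND a1 OR NOT NOT (a5 AND a5))
= NOT (NOT a5 AND NOT a1 OR NOT a5 AND a1 OR NOT NOT (a5 AND a5))   [double negation]
= NOT (NOT a5 OR NOT NOT (a5 AND a5))   [distribution]
= a5 AND NOT (a5 AND a5)   [De Morgan]
= a5 AND NOT a5   [idempotence]
= FALSE   [complement]

contradiction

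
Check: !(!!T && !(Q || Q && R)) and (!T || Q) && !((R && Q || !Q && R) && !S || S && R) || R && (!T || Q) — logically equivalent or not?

Yes

E1: !(!!T && !(Q || Q && R))
    = !T || Q || Q && R   — De Morgan
    = !T || Q   — absorption
E2: (!T || Q) && !((R && Q || !Q && R) && !S || S && R) || R && (!T || Q)
    = (!T || Q) && !(R && !S || S && R) || R && (!T || Q)   — distribution
    = (!T || Q) && !R || R && (!T || Q)   — distribution
    = !T || Q   — distribution
Both reduce to !T || Q, so they are equivalent.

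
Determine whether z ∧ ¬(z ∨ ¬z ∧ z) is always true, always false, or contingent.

always false

z ∧ ¬(z ∨ ¬z ∧ z)
= z ∧ ¬z   (complement / identity)
= False   (complement)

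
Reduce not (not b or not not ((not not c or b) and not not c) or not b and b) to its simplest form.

b and not c

not (not b or not not ((not not c or b) and not not c) or not b and b)
= not (not b or not not ((not not c or b) and not not c))   — complement / identity
= not (not b or not not not not c)   — absorption
= not (not b or not not c)   — double negation
= b and not c   — De Morgan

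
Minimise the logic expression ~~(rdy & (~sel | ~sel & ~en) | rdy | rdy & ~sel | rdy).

rdy

~~(rdy & (~sel | ~sel & ~en) | rdy | rdy & ~sel | rdy)
= ~~(rdy & ~sel | rdy | rdy & ~sel | rdy)   (absorption)
= rdy & ~sel | rdy | rdy & ~sel | rdy   (double negation)
= rdy & ~sel | rdy   (idempotence)
= rdy   (absorption)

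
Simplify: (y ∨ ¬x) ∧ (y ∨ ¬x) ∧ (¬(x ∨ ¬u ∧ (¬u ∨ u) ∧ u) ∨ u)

(y ∨ ¬x) ∧ (y ∨ ¬x) ∧ (¬(x ∨ ¬u ∧ (¬u ∨ u) ∧ u) ∨ u)
= (y ∨ ¬x) ∧ (y ∨ ¬x) ∧ (¬(x ∨ ¬u ∧ u) ∨ u)
= (y ∨ ¬x) ∧ (¬(x ∨ ¬u ∧ u) ∨ u)
= (y ∨ ¬x) ∧ (¬x ∨ u)
= ¬x ∨ y ∧ u

¬x ∨ y ∧ u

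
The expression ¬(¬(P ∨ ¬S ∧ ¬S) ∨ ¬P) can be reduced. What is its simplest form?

¬(¬(P ∨ ¬S ∧ ¬S) ∨ ¬P)
= (P ∨ ¬S ∧ ¬S) ∧ P   [De Morgan]
= (P ∨ ¬S) ∧ P   [idempotence]
= P   [absorption]

P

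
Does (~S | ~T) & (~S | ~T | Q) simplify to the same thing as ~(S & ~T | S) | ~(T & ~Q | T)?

Yes

E1: (~S | ~T) & (~S | ~T | Q)
    = ~S | ~T
E2: ~(S & ~T | S) | ~(T & ~Q | T)
    = ~S | ~(T & ~Q | T)
    = ~S | ~T
Both reduce to ~S | ~T, so they are equivalent.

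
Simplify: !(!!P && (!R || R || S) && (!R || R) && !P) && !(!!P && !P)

true

!(!!P && (!R || R || S) && (!R || R) && !P) && !(!!P && !P)
= !(!!P && (!R || R) && !P) && !(!!P && !P)   — absorption
= !(!!P && !P) && !(!!P && !P)   — complement / identity
= !(!!P && !P)   — idempotence
= !P || P   — De Morgan
= true   — complement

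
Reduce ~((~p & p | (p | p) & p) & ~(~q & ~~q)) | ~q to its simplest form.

~p | ~q

~((~p & p | (p | p) & p) & ~(~q & ~~q)) | ~q
= ~((~p & p | (p | p) & p) & (q | ~q)) | ~q   [De Morgan]
= ~((~p & p | p & p) & (q | ~q)) | ~q   [idempotence]
= ~(p & (q | ~q)) | ~q   [distribution]
= ~p | ~q   [complement / identity]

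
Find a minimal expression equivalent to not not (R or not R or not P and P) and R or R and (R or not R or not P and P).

not not (R or not R or not P and P) and R or R and (R or not R or not P and P)
= (R or not R or not P and P) and R or R and (R or not R or not P and P)   (double negation)
= (R or R) and (R or not R or not P and P)   (distribution)
= (R or R) and (R or not R)   (complement / identity)
= R and (R or not R)   (idempotence)
= R   (complement / identity)

R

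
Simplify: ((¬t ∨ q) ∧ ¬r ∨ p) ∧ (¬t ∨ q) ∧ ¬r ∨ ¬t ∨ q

¬t ∨ q

((¬t ∨ q) ∧ ¬r ∨ p) ∧ (¬t ∨ q) ∧ ¬r ∨ ¬t ∨ q
= (¬t ∨ q) ∧ ¬r ∨ ¬t ∨ q
= ¬t ∨ q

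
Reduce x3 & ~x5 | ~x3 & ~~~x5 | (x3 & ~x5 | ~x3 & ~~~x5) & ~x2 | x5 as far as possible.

x3 & ~x5 | ~x3 & ~~~x5 | (x3 & ~x5 | ~x3 & ~~~x5) & ~x2 | x5
= x3 & ~x5 | ~x3 & ~~~x5 | x5
= x3 & ~x5 | ~x3 & ~x5 | x5
= ~x5 | x5
= 1

1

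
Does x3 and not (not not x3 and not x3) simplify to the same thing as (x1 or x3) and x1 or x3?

E1: x3 and not (not not x3 and not x3)
    = x3 and (not x3 or x3)   (De Morgan)
    = x3   (complement / identity)
E2: (x1 or x3) and x1 or x3
    = x1 or x3   (absorption)
These differ: at x1=1, x3=0, E1 = 0 but E2 = 1.

No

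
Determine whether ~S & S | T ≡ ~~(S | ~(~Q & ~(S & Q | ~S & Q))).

No

E1: ~S & S | T
    = T   [complement / identity]
E2: ~~(S | ~(~Q & ~(S & Q | ~S & Q)))
    = ~~(S | ~(~Q & ~Q))   [distribution]
    = ~~(S | ~~Q)   [idempotence]
    = ~~(S | Q)   [double negation]
    = S | Q   [double negation]
These differ: at Q=1, S=0, T=0, E1 = 0 but E2 = 1.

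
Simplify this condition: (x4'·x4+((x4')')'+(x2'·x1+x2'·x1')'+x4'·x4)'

x4·x2'

(x4'·x4+((x4')')'+(x2'·x1+x2'·x1')'+x4'·x4)'
= (x4'·x4+((x4')')'+(x2')'+x4'·x4)'
= (x4'·x4+((x4')')'+(x2')')'
= (((x4')')'+(x2')')'
= (x4'+(x2')')'
= x4·x2'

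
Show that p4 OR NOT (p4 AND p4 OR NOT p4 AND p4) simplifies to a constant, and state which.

p4 OR NOT (p4 AND p4 OR NOT p4 AND p4)
= p4 OR NOT p4   [distribution]
= TRUE   [complement]

TRUE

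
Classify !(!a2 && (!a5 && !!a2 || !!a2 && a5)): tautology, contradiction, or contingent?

tautology

!(!a2 && (!a5 && !!a2 || !!a2 && a5))
= !(!a2 && !!a2)
= a2 || !a2
= true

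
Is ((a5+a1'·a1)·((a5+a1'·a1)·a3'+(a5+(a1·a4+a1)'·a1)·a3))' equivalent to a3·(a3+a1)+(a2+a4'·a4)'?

E1: ((a5+a1'·a1)·((a5+a1'·a1)·a3'+(a5+(a1·a4+a1)'·a1)·a3))'
    = ((a5+a1'·a1)·((a5+a1'·a1)·a3'+(a5+a1'·a1)·a3))'   [absorption]
    = ((a5+a1'·a1)·(a5+a1'·a1))'   [distribution]
    = (a5+a1'·a1)'   [idempotence]
    = a5'   [complement / identity]
E2: a3·(a3+a1)+(a2+a4'·a4)'
    = a3·(a3+a1)+a2'   [complement / identity]
    = a3+a2'   [absorption]
These differ: at a1=0, a2=1, a3=1, a4=0, a5=1, E1 = 0 but E2 = 1.

No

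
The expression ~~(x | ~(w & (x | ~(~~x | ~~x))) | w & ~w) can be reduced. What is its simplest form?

~~(x | ~(w & (x | ~(~~x | ~~x))) | w & ~w)
= ~~(x | ~(w & (x | ~x & ~x)) | w & ~w)
= ~~(x | ~(w & (x | ~x & ~x)))
= ~~(x | ~(w & (x | ~x)))
= ~~(x | ~w)
= x | ~w

x | ~w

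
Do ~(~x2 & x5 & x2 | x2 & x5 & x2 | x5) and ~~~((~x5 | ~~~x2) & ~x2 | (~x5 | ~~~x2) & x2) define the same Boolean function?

No

E1: ~(~x2 & x5 & x2 | x2 & x5 & x2 | x5)
    = ~(x5 & x2 | x5)   (distribution)
    = ~x5   (absorption)
E2: ~~~((~x5 | ~~~x2) & ~x2 | (~x5 | ~~~x2) & x2)
    = ~~~(~x5 | ~~~x2)   (distribution)
    = ~(~x5 | ~~~x2)   (double negation)
    = ~(~x5 | ~x2)   (double negation)
    = x5 & x2   (De Morgan)
These differ: at x2=1, x5=0, E1 = 1 but E2 = 0.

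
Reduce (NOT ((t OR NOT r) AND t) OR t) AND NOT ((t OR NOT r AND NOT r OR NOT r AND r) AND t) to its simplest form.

NOT t

(NOT ((t OR NOT r) AND t) OR t) AND NOT ((t OR NOT r AND NOT r OR NOT r AND r) AND t)
= (NOT ((t OR NOT r) AND t) OR t) AND NOT ((t OR NOT r) AND t)
= NOT ((t OR NOT r) AND t)
= NOT t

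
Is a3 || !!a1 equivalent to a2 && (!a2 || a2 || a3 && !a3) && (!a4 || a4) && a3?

E1: a3 || !!a1
    = a3 || a1   (double negation)
E2: a2 && (!a2 || a2 || a3 && !a3) && (!a4 || a4) && a3
    = a2 && (!a2 || a2) && (!a4 || a4) && a3   (complement / identity)
    = a2 && (!a2 || a2) && a3   (complement / identity)
    = a2 && a3   (complement / identity)
These differ: at a1=1, a2=0, a3=0, a4=0, E1 = 1 but E2 = 0.

No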